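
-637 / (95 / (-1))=637 / 95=6.71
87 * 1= 87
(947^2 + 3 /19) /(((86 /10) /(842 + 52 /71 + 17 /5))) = 5118236043998 /58007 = 88234800.01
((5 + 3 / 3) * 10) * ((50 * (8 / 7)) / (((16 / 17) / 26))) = 663000 / 7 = 94714.29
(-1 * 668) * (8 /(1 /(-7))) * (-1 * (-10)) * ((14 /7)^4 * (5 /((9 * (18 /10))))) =149632000 /81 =1847308.64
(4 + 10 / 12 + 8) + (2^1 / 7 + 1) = 593 / 42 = 14.12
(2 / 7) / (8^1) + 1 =29 / 28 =1.04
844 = 844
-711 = -711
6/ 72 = 1/ 12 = 0.08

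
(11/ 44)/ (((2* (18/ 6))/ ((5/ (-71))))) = -5/ 1704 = -0.00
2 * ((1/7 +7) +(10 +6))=324/7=46.29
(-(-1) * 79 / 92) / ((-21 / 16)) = -316 / 483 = -0.65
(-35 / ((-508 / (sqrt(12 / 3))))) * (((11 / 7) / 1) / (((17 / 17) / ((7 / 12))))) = 385 / 3048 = 0.13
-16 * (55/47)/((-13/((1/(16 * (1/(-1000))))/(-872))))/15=1375/199797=0.01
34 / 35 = 0.97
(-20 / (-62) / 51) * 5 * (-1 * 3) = -50 / 527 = -0.09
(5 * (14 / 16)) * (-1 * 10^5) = -437500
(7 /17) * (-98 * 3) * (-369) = 759402 /17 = 44670.71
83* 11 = 913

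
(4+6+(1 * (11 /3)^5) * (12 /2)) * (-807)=-86863328 /27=-3217160.30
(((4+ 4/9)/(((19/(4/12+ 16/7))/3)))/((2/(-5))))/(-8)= 1375/2394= 0.57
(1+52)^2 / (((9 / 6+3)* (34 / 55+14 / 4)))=617980 / 4077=151.58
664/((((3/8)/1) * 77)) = 23.00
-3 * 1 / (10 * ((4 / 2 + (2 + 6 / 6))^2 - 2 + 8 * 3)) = -3 / 470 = -0.01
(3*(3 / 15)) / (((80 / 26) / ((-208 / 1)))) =-1014 / 25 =-40.56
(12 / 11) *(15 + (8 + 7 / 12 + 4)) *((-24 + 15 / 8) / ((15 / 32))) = -78116 / 55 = -1420.29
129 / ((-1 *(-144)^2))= -43 / 6912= -0.01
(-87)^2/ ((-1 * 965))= -7569/ 965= -7.84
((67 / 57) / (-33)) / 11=-67 / 20691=-0.00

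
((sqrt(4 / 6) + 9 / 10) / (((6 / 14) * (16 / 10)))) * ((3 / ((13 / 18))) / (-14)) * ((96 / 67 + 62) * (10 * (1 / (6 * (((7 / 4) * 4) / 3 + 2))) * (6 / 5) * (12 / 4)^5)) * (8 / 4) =-125479125 / 22646 - 23236875 * sqrt(6) / 11323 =-10567.70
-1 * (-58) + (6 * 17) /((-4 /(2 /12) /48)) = -146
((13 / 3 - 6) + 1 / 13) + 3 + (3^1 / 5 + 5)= 1367 / 195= 7.01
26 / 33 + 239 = 7913 / 33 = 239.79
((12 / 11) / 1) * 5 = 60 / 11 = 5.45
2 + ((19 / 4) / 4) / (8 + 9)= 563 / 272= 2.07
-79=-79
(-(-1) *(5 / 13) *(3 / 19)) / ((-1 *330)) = -1 / 5434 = -0.00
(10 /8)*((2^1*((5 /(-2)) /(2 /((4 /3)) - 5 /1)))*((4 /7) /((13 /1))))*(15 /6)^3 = 3125 /2548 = 1.23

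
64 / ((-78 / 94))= -3008 / 39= -77.13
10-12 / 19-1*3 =121 / 19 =6.37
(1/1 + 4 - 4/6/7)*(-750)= -25750/7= -3678.57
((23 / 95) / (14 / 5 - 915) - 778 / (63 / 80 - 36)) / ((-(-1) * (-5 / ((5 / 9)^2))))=-26967956845 / 19773590643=-1.36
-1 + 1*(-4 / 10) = -7 / 5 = -1.40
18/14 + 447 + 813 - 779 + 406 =6218/7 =888.29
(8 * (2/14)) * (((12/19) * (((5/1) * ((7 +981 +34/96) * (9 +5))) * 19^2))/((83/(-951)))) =-17144228580/83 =-206556970.84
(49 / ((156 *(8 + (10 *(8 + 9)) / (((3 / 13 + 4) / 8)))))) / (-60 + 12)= -539 / 27136512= -0.00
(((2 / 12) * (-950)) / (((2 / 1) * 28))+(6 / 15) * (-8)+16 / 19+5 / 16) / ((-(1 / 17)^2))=1408.23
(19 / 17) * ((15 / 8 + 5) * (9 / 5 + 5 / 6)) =16511 / 816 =20.23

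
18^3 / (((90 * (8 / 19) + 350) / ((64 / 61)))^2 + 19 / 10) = 10779402240 / 252644992933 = 0.04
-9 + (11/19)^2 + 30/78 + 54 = 45.72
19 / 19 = 1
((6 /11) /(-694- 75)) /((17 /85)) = -30 /8459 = -0.00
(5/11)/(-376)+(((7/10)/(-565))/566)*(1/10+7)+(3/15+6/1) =6.20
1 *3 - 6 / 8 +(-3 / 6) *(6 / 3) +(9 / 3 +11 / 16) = 79 / 16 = 4.94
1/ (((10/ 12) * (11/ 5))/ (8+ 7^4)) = 1314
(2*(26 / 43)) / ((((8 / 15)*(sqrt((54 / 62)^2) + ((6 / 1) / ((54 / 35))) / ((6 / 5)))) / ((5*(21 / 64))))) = 17137575 / 18942016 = 0.90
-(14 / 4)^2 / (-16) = 49 / 64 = 0.77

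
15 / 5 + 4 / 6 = 11 / 3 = 3.67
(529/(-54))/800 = -529/43200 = -0.01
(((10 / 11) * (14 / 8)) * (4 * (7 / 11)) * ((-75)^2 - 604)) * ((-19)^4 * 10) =3206274530900 / 121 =26498136619.01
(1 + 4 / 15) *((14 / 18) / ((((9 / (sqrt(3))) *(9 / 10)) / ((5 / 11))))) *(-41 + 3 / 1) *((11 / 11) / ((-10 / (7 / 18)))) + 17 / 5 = 17689 *sqrt(3) / 216513 + 17 / 5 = 3.54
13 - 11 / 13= 158 / 13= 12.15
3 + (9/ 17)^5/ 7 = 29876046/ 9938999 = 3.01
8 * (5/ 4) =10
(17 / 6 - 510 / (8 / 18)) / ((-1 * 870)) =1717 / 1305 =1.32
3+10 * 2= 23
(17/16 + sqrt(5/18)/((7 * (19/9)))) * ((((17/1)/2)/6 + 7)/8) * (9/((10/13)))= 11817 * sqrt(10)/85120 + 66963/5120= 13.52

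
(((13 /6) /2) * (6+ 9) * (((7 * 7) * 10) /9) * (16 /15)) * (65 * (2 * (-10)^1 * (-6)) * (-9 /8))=-8281000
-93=-93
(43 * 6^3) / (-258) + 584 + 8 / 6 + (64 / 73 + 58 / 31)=552.08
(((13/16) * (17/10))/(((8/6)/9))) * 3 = 17901/640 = 27.97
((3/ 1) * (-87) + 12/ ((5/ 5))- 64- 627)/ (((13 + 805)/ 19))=-21.83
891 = 891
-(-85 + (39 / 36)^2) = 12071 / 144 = 83.83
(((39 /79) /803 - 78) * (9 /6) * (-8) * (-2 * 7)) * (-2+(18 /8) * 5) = -7689265038 /63437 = -121211.04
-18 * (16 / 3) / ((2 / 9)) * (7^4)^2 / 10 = -1245197016 / 5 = -249039403.20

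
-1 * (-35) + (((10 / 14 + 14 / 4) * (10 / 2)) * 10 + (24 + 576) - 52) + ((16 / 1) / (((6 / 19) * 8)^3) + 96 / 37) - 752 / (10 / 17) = -4306334491 / 8951040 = -481.10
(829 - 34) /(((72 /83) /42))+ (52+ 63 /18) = 154187 /4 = 38546.75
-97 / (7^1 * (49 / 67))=-6499 / 343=-18.95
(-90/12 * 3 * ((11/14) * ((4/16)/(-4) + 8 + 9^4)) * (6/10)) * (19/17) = -593096229/7616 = -77875.03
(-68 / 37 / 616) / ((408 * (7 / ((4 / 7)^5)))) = -0.00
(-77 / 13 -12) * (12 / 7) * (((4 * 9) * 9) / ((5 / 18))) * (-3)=48918816 / 455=107513.88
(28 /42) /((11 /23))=46 /33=1.39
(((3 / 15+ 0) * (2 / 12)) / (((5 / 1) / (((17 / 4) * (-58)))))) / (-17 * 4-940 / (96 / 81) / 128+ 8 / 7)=883456 / 39273525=0.02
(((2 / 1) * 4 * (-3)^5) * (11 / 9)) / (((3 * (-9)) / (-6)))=-528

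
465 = 465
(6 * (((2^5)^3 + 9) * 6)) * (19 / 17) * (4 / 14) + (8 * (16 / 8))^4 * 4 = 76034072 / 119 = 638941.78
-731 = -731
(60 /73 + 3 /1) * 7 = 1953 /73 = 26.75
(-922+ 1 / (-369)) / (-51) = 340219 / 18819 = 18.08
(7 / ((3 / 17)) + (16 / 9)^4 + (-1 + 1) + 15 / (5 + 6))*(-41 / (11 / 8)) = -1207726832 / 793881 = -1521.29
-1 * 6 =-6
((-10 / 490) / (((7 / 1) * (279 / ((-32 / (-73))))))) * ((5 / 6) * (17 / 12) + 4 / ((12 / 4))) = -724 / 62872929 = -0.00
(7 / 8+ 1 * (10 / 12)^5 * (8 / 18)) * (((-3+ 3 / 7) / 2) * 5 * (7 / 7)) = -46085 / 6804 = -6.77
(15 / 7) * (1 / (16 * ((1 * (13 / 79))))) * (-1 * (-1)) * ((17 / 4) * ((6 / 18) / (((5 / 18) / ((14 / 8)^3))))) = 592263 / 26624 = 22.25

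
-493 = -493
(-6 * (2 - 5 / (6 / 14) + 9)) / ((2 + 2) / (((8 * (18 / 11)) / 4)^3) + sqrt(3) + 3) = 1694685888 / 911213641 - 544195584 * sqrt(3) / 911213641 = 0.83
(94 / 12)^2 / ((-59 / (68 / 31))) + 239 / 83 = 817280 / 1366263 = 0.60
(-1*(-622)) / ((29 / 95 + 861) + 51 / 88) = 5199920 / 7205357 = 0.72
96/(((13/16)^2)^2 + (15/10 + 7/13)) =81788928/2107997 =38.80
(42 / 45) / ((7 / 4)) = 8 / 15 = 0.53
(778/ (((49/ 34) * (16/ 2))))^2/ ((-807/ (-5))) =218658845/ 7750428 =28.21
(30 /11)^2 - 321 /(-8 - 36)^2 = 14079 /1936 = 7.27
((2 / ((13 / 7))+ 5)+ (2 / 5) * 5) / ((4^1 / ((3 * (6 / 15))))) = 63 / 26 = 2.42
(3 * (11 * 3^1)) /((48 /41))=84.56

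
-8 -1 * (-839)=831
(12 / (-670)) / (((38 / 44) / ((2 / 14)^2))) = -132 / 311885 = -0.00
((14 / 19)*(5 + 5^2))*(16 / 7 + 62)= 27000 / 19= 1421.05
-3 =-3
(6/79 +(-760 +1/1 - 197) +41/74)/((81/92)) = -256914278/236763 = -1085.11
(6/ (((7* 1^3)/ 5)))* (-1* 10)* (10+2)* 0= 0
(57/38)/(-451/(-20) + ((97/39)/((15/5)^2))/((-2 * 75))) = 157950/2374321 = 0.07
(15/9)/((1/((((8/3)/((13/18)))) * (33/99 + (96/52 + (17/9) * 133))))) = 2371840/1521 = 1559.40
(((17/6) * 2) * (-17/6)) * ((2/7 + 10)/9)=-1156/63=-18.35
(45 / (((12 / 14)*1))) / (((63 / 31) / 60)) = 1550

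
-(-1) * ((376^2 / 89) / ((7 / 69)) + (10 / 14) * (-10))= 9750494 / 623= 15650.87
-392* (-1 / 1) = 392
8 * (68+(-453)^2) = 1642216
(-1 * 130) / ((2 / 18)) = -1170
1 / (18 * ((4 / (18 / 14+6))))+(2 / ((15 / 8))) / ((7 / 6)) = 853 / 840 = 1.02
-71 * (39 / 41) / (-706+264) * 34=213 / 41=5.20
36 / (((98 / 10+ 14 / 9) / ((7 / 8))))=405 / 146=2.77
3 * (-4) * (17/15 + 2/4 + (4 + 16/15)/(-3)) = 2/3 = 0.67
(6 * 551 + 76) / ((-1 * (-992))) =1691 / 496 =3.41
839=839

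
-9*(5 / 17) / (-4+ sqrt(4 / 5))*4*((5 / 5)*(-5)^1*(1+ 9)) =-45000 / 323-4500*sqrt(5) / 323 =-170.47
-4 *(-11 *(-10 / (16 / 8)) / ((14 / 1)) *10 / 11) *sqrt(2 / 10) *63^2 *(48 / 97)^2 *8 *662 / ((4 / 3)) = -103777873920 *sqrt(5) / 9409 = -24663022.71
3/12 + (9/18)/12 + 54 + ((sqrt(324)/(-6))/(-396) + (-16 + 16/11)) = 10495/264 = 39.75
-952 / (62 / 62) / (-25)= 952 / 25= 38.08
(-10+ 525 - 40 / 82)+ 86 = 24621 / 41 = 600.51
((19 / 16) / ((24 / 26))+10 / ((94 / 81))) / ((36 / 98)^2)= 214574969 / 2923776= 73.39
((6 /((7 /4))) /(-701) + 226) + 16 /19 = 21148714 /93233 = 226.84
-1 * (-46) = 46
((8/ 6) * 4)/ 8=2/ 3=0.67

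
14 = 14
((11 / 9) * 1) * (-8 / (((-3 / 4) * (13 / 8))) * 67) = 188672 / 351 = 537.53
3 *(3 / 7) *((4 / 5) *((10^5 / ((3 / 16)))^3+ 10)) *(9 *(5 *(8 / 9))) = 131072000000000008640 / 21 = 6241523809523809935.24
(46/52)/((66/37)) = 851/1716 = 0.50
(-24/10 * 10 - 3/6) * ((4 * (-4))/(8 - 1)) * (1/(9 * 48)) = 7/54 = 0.13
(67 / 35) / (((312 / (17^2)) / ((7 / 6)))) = 19363 / 9360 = 2.07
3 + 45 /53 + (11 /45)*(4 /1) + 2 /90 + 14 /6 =1142 /159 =7.18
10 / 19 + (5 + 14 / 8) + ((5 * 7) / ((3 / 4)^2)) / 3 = 57491 / 2052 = 28.02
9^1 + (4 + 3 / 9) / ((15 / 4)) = 457 / 45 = 10.16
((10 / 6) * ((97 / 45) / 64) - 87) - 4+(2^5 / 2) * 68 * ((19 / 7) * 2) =70342375 / 12096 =5815.34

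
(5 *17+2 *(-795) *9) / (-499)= 14225 / 499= 28.51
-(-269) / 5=269 / 5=53.80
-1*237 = -237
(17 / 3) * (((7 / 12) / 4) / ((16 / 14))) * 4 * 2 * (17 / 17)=833 / 144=5.78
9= 9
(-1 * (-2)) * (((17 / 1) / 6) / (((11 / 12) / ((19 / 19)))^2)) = 816 / 121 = 6.74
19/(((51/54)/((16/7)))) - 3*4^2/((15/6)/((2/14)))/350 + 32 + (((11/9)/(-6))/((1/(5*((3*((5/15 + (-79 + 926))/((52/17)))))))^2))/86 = -13342825526509079/326884194000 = -40818.20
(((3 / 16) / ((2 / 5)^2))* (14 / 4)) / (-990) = -35 / 8448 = -0.00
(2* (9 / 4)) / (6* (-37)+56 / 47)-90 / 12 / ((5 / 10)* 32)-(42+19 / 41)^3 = -876259494557707 / 11444194208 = -76568.04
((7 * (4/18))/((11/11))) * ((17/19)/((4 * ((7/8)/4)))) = 272/171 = 1.59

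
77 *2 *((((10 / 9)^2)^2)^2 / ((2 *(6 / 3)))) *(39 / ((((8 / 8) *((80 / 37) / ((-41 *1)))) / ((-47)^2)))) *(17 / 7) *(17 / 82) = -1055556153437500 / 14348907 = -73563523.23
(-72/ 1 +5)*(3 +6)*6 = -3618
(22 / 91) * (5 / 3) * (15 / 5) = 110 / 91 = 1.21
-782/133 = -5.88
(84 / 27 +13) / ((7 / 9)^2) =1305 / 49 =26.63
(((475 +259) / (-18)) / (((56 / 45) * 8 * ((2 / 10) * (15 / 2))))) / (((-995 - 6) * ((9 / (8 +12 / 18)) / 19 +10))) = 34865 / 128506224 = 0.00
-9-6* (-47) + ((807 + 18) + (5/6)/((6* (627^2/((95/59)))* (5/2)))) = 24127278521/21973842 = 1098.00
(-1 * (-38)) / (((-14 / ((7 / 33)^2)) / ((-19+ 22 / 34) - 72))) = 68096 / 6171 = 11.03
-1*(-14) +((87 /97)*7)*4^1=3794 /97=39.11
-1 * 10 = -10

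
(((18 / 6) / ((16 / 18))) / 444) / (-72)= -1 / 9472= -0.00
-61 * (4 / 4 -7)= 366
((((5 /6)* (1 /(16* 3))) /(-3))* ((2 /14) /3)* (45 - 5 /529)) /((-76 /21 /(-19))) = -14875 /228528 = -0.07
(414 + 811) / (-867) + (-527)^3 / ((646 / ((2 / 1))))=-7464545608 / 16473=-453138.20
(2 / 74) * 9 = 9 / 37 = 0.24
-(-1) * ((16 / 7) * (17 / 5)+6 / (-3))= 202 / 35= 5.77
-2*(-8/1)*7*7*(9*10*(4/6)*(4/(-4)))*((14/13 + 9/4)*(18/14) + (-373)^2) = -85082781840/13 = -6544829372.31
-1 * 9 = -9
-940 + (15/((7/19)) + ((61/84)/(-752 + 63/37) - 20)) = -306243811/333132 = -919.29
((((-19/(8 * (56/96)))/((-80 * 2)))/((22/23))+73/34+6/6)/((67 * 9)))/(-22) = -2658767/11113724160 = -0.00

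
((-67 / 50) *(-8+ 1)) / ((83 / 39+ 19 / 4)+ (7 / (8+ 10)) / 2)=54873 / 41375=1.33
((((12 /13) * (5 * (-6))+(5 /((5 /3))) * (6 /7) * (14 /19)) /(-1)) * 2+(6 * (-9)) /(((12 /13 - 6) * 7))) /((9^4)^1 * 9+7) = 1010187 /1123186064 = 0.00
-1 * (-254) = 254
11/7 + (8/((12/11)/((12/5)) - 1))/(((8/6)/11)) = -836/7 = -119.43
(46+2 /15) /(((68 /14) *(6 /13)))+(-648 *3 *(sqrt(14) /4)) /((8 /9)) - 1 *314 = -2187 *sqrt(14) /4 - 224467 /765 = -2339.17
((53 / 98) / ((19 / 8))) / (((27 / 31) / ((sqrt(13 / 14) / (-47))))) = -0.01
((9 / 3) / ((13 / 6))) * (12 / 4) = 54 / 13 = 4.15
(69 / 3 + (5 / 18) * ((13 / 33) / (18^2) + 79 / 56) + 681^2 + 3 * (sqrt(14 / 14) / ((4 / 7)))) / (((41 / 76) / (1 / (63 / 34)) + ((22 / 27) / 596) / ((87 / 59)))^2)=29210255755118028105192156 / 63049747265980111637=463289.02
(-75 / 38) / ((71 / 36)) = -1350 / 1349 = -1.00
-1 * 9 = -9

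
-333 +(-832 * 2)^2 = 2768563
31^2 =961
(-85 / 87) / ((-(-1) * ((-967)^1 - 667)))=85 / 142158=0.00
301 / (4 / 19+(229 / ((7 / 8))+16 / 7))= 5719 / 5020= 1.14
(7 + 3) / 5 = 2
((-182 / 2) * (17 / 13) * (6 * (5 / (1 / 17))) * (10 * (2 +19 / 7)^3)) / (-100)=31157379 / 49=635864.88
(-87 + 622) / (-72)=-535 / 72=-7.43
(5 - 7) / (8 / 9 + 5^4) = -18 / 5633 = -0.00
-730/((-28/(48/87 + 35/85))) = 173375/6902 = 25.12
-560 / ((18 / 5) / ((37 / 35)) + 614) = -5180 / 5711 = -0.91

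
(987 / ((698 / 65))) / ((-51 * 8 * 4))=-21385 / 379712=-0.06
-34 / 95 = -0.36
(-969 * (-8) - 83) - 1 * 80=7589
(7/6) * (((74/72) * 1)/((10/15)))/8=0.22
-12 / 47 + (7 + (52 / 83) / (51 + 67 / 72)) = 98552797 / 14585839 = 6.76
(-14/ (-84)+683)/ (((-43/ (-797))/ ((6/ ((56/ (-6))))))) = -9800709/ 1204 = -8140.12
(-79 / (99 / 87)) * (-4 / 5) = 9164 / 165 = 55.54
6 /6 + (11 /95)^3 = 858706 /857375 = 1.00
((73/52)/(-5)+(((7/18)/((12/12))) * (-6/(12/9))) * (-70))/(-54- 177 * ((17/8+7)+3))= -63554/1144065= -0.06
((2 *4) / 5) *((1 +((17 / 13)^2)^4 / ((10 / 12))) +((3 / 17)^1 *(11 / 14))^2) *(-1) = -5212563471010978 / 288789068502025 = -18.05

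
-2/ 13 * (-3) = 6/ 13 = 0.46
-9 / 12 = -3 / 4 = -0.75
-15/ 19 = -0.79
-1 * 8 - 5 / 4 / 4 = -133 / 16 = -8.31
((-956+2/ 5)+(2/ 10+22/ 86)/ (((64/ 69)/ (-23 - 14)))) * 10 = -6699625/ 688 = -9737.83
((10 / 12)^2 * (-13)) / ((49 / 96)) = -2600 / 147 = -17.69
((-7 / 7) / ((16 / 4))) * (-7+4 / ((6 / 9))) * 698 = 349 / 2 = 174.50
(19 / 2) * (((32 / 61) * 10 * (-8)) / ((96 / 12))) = -3040 / 61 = -49.84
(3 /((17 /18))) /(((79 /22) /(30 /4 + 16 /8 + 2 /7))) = 81378 /9401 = 8.66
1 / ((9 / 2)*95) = 2 / 855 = 0.00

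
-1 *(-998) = 998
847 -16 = 831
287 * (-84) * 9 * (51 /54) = -204918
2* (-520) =-1040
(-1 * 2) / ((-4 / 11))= 11 / 2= 5.50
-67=-67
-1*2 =-2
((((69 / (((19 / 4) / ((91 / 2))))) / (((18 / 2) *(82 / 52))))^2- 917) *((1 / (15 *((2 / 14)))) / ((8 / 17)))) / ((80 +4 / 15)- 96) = -813604918637 / 10311442272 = -78.90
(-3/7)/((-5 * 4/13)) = 39/140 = 0.28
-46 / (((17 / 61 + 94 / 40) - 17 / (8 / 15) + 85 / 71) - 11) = 7969040 / 6764871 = 1.18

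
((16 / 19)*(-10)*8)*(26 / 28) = -62.56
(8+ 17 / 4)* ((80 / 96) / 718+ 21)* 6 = 4433177 / 2872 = 1543.59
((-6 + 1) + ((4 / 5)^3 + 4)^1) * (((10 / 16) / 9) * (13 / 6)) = -793 / 10800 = -0.07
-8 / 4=-2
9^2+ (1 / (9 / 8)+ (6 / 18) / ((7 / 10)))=5189 / 63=82.37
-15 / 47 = -0.32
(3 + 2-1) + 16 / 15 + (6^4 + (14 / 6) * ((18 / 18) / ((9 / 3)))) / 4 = 59267 / 180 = 329.26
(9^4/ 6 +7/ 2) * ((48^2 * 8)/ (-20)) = -5054976/ 5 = -1010995.20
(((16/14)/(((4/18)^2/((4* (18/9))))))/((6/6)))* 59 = 76464/7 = 10923.43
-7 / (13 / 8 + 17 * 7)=-56 / 965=-0.06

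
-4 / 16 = -1 / 4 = -0.25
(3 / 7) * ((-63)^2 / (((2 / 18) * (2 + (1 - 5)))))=-15309 / 2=-7654.50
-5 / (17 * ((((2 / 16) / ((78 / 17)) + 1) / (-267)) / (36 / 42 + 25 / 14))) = 15411240 / 76279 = 202.04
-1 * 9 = -9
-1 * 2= -2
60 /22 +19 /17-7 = -590 /187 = -3.16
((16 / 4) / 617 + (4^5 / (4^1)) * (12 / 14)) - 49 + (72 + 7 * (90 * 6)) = 17372897 / 4319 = 4022.44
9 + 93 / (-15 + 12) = -22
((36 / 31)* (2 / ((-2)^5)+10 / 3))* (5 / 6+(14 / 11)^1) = 8.00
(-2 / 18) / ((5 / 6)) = -2 / 15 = -0.13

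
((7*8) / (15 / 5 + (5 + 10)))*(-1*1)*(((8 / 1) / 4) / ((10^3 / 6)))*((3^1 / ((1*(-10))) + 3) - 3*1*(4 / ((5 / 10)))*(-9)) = -5103 / 625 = -8.16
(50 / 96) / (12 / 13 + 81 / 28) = 2275 / 16668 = 0.14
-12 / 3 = -4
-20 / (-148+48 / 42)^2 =-245 / 264196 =-0.00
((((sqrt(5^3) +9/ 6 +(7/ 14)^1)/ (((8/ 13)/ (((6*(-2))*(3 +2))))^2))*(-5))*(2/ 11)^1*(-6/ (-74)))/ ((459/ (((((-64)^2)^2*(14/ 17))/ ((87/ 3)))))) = -12404654080000*sqrt(5)/ 3411067 - 4961861632000/ 3411067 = -9586299.94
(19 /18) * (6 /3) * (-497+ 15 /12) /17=-61.56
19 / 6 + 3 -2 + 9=79 / 6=13.17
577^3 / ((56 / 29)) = 5570900957 / 56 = 99480374.23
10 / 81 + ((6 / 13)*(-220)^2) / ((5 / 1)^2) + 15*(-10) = 783076 / 1053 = 743.66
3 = 3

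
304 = 304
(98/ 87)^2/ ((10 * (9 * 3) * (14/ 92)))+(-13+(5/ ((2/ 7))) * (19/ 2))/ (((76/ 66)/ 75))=1550276969137/ 155315880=9981.45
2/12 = 0.17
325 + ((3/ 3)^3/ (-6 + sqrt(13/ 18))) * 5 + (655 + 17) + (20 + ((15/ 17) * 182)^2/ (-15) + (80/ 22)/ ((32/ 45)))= -1127182989/ 1614932 - 3 * sqrt(26)/ 127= -698.10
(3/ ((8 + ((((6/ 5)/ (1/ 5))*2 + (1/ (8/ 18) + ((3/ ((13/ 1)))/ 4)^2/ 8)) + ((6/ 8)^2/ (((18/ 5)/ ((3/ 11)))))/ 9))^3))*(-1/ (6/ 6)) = -1091322469624578048/ 4009807024999455849317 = -0.00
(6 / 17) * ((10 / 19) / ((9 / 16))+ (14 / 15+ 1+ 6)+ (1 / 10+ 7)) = 27307 / 4845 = 5.64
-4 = -4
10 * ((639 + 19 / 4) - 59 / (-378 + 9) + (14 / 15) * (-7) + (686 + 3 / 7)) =68387773 / 5166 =13238.05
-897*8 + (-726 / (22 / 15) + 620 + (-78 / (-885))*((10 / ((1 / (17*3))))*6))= -400097 / 59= -6781.31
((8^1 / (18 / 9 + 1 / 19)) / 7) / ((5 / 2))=304 / 1365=0.22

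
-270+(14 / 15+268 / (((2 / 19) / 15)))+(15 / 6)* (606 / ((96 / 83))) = 18830773 / 480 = 39230.78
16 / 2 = 8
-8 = -8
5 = 5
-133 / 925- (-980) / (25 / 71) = 2574327 / 925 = 2783.06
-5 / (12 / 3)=-1.25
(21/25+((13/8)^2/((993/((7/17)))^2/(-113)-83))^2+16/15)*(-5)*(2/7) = -47718668754412578079547/17519091651460508712960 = -2.72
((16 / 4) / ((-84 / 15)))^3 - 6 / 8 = -1529 / 1372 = -1.11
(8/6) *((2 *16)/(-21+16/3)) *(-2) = 256/47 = 5.45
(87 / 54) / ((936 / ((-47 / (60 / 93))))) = -42253 / 336960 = -0.13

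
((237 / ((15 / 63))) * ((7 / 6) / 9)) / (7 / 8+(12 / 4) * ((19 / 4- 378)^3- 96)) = -123872 / 149758932705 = -0.00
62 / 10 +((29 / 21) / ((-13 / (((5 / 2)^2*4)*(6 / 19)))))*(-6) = 97099 / 8645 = 11.23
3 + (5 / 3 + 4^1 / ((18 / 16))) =74 / 9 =8.22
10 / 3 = 3.33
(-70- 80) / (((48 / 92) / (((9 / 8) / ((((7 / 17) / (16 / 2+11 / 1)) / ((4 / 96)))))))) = -557175 / 896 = -621.85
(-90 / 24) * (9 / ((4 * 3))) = -45 / 16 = -2.81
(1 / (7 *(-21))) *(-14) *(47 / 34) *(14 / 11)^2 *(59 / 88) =19411 / 135762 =0.14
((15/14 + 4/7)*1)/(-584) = -23/8176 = -0.00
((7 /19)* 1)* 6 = 42 /19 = 2.21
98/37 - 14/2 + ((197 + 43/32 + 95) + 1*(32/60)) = 5141977/17760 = 289.53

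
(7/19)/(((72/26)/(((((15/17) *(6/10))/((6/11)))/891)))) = 91/627912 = 0.00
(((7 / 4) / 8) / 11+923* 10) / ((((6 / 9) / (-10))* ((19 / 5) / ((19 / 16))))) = -243672525 / 5632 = -43265.72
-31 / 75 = -0.41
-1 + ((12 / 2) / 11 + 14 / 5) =129 / 55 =2.35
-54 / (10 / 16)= -432 / 5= -86.40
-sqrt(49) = -7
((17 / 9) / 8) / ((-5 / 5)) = -17 / 72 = -0.24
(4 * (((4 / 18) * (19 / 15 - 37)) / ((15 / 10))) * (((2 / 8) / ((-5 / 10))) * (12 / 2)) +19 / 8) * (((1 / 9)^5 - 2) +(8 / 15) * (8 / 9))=-32064646441 / 318864600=-100.56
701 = 701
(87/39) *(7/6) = 203/78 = 2.60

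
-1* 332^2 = -110224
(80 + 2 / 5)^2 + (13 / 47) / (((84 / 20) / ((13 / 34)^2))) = 184385913713 / 28524300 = 6464.17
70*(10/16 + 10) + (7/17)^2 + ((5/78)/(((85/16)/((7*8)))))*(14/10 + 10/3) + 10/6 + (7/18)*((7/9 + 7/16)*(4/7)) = 9118002797/12172680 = 749.05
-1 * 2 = -2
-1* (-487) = 487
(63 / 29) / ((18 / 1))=7 / 58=0.12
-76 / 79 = -0.96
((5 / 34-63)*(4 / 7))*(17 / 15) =-4274 / 105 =-40.70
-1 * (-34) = 34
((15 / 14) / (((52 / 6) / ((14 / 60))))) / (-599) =-3 / 62296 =-0.00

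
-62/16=-31/8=-3.88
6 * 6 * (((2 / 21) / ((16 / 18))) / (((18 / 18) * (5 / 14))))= 10.80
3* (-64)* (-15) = 2880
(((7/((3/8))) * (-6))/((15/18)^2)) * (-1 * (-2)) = -8064/25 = -322.56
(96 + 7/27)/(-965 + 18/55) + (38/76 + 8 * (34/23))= 805674143/65896794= 12.23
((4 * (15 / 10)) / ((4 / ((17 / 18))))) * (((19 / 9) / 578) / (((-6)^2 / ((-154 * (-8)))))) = 1463 / 8262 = 0.18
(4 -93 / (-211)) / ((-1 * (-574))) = 937 / 121114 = 0.01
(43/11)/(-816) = -43/8976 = -0.00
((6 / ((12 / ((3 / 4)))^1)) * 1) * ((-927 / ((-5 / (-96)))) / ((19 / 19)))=-33372 / 5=-6674.40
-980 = -980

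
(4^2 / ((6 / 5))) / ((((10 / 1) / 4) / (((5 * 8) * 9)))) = 1920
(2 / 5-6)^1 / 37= -28 / 185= -0.15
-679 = -679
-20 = -20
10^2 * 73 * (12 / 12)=7300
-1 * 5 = -5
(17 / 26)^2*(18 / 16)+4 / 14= 29023 / 37856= 0.77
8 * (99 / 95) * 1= 792 / 95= 8.34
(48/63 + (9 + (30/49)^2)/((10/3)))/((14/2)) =257461/504210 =0.51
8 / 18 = 4 / 9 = 0.44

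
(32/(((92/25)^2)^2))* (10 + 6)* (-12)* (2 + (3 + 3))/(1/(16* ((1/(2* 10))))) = -60000000/279841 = -214.41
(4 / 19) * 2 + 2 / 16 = 83 / 152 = 0.55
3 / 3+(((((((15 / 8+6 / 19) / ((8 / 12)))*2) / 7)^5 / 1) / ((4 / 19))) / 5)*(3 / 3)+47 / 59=210862050864098461 / 84690860620513280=2.49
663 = 663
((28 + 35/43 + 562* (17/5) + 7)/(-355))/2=-209261/76325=-2.74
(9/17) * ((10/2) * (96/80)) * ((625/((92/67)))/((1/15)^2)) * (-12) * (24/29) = -36632250000/11339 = -3230642.03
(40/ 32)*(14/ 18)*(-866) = -841.94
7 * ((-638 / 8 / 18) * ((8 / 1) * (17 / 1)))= -37961 / 9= -4217.89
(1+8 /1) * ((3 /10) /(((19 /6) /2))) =162 /95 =1.71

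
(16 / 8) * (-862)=-1724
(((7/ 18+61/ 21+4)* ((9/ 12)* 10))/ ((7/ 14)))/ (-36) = -4595/ 1512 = -3.04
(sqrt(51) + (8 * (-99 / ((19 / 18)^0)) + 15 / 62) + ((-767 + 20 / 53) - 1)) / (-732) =5124125 / 2405352 - sqrt(51) / 732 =2.12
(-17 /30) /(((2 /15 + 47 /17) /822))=-118779 /739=-160.73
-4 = -4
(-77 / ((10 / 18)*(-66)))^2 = 441 / 100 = 4.41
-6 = -6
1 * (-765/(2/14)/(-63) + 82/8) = 381/4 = 95.25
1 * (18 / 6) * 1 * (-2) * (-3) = 18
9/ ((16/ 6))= 27/ 8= 3.38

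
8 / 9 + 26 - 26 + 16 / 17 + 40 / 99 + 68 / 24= 17057 / 3366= 5.07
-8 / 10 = -0.80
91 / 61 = 1.49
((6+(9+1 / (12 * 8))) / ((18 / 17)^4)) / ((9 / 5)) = 601768805 / 90699264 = 6.63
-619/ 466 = -1.33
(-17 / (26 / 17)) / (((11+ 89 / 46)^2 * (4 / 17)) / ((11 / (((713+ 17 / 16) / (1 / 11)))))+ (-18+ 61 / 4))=-1223048 / 3092730537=-0.00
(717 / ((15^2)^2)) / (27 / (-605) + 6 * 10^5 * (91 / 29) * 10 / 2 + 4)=838651 / 557432109214875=0.00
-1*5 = -5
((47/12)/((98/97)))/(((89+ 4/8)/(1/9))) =4559/947268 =0.00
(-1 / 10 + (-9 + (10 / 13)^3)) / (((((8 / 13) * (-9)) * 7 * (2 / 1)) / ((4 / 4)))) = 21103 / 189280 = 0.11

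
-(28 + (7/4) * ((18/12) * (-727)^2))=-11099333/8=-1387416.62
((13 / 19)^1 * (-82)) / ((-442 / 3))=123 / 323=0.38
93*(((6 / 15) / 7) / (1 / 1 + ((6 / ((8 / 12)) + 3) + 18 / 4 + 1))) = 372 / 1295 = 0.29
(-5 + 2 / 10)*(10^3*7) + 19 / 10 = -335981 / 10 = -33598.10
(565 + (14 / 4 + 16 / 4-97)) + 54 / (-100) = 11874 / 25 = 474.96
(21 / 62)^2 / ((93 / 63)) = 9261 / 119164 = 0.08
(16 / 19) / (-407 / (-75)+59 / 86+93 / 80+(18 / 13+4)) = 10732800 / 161352047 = 0.07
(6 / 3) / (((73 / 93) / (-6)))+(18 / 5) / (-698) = -1948077 / 127385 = -15.29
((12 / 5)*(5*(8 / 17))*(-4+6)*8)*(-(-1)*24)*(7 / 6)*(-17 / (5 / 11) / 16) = -29568 / 5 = -5913.60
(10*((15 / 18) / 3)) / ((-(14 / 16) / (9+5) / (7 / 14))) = -200 / 9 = -22.22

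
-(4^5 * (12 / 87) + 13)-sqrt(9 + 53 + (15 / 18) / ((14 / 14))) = -4473 / 29-sqrt(2262) / 6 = -162.17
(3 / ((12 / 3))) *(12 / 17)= 9 / 17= 0.53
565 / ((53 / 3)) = 1695 / 53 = 31.98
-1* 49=-49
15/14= 1.07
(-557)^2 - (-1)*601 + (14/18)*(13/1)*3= 310880.33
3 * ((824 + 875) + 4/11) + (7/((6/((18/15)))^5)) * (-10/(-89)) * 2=3119394683/611875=5098.09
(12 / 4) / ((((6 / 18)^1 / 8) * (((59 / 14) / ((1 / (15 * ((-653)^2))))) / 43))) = 14448 / 125790655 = 0.00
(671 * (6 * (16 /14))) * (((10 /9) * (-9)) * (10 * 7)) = -3220800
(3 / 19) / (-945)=-1 / 5985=-0.00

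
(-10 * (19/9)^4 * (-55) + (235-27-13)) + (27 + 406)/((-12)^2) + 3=1167925705/104976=11125.64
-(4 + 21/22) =-109/22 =-4.95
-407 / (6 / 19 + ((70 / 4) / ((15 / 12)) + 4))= -7733 / 348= -22.22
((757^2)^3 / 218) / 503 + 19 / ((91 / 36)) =17124451479704738395 / 9978514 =1716132430109.81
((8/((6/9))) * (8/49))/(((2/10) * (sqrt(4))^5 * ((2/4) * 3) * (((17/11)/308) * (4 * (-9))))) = -1210/1071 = -1.13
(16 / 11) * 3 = 48 / 11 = 4.36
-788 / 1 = -788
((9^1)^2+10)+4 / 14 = 639 / 7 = 91.29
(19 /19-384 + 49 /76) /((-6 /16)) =58118 /57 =1019.61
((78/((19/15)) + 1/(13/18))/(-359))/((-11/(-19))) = -15552/51337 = -0.30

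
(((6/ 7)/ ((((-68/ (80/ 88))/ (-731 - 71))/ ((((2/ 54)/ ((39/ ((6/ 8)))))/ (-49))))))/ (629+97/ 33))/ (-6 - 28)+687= 221545364454781/ 322482335448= 687.00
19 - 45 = -26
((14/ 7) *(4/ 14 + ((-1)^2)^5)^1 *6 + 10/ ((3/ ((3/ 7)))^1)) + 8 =174/ 7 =24.86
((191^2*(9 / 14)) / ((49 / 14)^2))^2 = 431199728964 / 117649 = 3665137.22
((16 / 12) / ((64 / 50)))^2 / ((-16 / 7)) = -4375 / 9216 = -0.47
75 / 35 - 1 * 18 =-111 / 7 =-15.86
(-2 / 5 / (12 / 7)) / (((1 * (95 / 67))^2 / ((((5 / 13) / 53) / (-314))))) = 31423 / 11715135900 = 0.00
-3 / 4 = -0.75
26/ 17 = 1.53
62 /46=31 /23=1.35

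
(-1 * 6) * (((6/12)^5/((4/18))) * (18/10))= -243/160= -1.52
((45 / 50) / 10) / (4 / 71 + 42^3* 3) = 639 / 1578074800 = 0.00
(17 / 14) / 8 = 0.15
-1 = -1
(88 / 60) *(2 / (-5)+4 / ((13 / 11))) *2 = 8536 / 975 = 8.75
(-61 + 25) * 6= -216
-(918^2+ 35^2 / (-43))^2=-1313040956112649 / 1849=-710135725317.82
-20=-20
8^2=64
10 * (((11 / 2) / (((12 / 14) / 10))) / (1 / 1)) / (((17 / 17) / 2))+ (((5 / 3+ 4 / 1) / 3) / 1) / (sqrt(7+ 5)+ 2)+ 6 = 17 * sqrt(3) / 36+ 46399 / 36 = 1289.68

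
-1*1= -1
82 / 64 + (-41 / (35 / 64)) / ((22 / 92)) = -3846743 / 12320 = -312.24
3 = 3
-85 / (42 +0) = -85 / 42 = -2.02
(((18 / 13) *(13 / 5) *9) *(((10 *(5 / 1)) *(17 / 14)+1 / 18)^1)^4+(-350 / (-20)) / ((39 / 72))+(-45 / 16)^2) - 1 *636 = 441872356.06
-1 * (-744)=744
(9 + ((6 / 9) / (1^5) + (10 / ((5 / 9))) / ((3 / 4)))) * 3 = 101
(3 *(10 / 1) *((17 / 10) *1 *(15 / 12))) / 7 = 255 / 28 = 9.11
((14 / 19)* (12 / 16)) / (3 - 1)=21 / 76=0.28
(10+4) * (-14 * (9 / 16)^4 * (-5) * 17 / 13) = 27326565 / 212992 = 128.30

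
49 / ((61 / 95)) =4655 / 61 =76.31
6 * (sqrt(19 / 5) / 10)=3 * sqrt(95) / 25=1.17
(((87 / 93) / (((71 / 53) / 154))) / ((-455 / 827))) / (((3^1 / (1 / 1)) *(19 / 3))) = -27964178 / 2718235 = -10.29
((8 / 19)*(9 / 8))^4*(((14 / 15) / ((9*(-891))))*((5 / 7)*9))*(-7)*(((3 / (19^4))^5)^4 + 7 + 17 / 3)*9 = 86036894748108519953798627743919041153246882588200097960816380532512174788792286193396380587537355477356094 / 2862168285648165662254917400639747678999701959610718338203542810757280015714104585981289029518611531884887931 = 0.03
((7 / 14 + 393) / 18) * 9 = 787 / 4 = 196.75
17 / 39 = 0.44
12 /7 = 1.71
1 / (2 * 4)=1 / 8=0.12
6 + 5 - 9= 2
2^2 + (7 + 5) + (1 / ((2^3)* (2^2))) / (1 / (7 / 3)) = 1543 / 96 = 16.07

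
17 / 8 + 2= 33 / 8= 4.12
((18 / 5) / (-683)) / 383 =-18 / 1307945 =-0.00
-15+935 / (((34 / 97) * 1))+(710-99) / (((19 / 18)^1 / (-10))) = -119165 / 38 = -3135.92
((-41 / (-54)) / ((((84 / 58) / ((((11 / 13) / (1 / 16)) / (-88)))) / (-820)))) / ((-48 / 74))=-9018565 / 88452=-101.96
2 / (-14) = -1 / 7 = -0.14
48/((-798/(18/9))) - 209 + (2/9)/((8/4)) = -250184/1197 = -209.01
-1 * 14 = -14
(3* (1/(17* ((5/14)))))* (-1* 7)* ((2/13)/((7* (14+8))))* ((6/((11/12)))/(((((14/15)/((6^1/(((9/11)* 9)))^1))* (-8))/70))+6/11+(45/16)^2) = 2456769/17114240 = 0.14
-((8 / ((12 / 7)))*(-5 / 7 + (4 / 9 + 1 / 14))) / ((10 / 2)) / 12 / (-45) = -1 / 2916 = -0.00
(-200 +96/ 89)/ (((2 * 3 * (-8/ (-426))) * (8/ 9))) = -1414107/ 712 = -1986.11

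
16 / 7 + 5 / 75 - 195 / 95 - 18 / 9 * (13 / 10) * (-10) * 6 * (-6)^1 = -1866722 / 1995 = -935.70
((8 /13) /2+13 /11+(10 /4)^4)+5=104223 /2288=45.55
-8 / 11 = -0.73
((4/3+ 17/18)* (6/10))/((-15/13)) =-533/450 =-1.18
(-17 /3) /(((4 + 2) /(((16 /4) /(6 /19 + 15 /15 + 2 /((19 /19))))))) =-646 /567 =-1.14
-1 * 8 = -8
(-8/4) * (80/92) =-40/23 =-1.74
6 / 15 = 2 / 5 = 0.40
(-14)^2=196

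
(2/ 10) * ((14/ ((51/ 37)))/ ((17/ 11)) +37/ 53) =1.45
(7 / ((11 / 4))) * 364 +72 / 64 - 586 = 30067 / 88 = 341.67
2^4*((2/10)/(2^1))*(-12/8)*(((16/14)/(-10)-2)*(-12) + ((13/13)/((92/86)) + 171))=-473.53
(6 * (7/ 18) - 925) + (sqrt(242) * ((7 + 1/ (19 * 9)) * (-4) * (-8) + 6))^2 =374919844952/ 29241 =12821717.62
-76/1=-76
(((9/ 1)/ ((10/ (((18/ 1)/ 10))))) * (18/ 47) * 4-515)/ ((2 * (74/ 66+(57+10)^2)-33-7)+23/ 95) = -0.06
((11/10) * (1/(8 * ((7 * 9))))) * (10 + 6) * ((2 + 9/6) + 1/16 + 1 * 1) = 803/5040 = 0.16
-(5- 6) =1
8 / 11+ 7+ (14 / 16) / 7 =691 / 88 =7.85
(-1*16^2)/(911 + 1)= -16/57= -0.28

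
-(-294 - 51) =345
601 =601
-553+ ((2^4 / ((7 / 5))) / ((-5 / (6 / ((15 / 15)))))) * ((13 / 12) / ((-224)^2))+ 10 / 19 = -460860535 / 834176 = -552.47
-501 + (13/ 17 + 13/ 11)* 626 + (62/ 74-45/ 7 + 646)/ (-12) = 193002587/ 290598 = 664.16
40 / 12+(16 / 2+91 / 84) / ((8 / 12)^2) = 1141 / 48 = 23.77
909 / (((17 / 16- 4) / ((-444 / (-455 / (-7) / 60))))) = 77490432 / 611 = 126825.58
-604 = -604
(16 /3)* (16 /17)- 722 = -36566 /51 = -716.98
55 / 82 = 0.67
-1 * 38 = -38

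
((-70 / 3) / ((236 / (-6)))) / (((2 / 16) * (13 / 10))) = 2800 / 767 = 3.65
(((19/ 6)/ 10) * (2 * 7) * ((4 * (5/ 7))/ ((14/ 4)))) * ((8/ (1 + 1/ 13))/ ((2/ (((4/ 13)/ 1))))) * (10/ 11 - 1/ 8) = 1748/ 539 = 3.24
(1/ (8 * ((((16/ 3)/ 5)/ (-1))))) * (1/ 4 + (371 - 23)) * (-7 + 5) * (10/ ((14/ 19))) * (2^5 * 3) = 850725/ 8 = 106340.62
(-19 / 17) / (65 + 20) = -19 / 1445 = -0.01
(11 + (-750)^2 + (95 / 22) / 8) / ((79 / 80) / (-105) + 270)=51976066275 / 24947131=2083.45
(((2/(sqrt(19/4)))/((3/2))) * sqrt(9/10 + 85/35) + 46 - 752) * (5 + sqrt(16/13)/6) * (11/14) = 11 * (-704235 + 2 * sqrt(309890)) * (2 * sqrt(13) + 195)/544635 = -2871.59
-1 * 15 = -15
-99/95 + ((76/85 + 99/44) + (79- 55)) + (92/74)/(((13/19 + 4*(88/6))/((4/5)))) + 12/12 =257980753/9512996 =27.12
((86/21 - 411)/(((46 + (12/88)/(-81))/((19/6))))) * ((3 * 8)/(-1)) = 128585160/191261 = 672.30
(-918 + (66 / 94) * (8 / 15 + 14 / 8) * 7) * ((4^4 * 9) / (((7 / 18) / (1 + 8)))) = -79536442752 / 1645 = -48350421.13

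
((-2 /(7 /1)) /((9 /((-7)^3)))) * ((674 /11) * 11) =66052 /9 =7339.11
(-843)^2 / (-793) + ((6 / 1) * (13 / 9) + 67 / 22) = -46289845 / 52338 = -884.44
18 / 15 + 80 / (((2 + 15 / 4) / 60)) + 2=96368 / 115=837.98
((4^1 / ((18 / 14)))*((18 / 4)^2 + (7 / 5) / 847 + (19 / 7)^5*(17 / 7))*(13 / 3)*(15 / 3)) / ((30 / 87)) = 40577479908277 / 549084690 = 73900.22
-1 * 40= -40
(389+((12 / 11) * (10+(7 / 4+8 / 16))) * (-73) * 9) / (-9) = 92300 / 99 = 932.32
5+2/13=5.15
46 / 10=23 / 5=4.60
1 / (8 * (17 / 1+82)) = 1 / 792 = 0.00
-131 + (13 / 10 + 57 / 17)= -21479 / 170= -126.35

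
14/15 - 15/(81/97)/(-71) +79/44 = 1257539/421740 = 2.98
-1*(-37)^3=50653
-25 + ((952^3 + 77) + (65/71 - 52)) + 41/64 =3920569605023/4544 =862801409.56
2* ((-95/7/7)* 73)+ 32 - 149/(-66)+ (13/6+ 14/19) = -7554790/30723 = -245.90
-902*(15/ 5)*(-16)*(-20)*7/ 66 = -91840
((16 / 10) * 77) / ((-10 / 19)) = -5852 / 25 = -234.08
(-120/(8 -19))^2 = 14400/121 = 119.01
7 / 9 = 0.78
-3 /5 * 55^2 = -1815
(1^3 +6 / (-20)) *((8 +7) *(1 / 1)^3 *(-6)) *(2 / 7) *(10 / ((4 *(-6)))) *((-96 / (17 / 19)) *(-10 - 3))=177840 / 17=10461.18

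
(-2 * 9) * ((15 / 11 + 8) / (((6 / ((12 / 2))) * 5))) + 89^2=433801 / 55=7887.29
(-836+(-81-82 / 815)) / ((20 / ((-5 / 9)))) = 747437 / 29340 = 25.48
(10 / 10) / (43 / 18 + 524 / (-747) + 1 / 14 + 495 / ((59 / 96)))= 308511 / 249024703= 0.00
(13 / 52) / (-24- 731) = -1 / 3020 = -0.00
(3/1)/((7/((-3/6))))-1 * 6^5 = -108867/14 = -7776.21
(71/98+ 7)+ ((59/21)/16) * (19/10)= 189527/23520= 8.06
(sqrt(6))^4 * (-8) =-288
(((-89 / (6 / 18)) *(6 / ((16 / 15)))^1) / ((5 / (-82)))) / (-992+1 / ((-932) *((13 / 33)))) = -298426167 / 12019105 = -24.83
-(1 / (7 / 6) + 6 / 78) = -85 / 91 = -0.93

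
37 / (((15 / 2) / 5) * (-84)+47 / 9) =-333 / 1087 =-0.31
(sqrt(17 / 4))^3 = 17 * sqrt(17) / 8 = 8.76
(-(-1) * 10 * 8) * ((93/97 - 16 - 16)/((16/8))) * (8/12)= -240880/291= -827.77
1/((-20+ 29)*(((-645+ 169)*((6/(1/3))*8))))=-1/616896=-0.00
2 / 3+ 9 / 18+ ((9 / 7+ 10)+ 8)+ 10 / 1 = 1279 / 42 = 30.45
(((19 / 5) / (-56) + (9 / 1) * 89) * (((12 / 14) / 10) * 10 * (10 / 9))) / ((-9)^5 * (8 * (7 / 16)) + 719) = -224261 / 60550035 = -0.00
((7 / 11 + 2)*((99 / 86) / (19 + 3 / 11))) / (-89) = -2871 / 1622648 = -0.00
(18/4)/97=9/194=0.05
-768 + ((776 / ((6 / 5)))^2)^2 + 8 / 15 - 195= 70823424410201 / 405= 174872652864.69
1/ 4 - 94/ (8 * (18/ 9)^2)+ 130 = 2037/ 16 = 127.31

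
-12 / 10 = -6 / 5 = -1.20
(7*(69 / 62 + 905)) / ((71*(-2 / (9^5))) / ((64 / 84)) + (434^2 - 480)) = 30961595196 / 917094884977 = 0.03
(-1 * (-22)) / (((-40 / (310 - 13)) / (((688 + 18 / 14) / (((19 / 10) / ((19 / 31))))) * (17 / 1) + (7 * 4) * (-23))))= -1111600017 / 2170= -512258.07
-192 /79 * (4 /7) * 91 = -9984 /79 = -126.38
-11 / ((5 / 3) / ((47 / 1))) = -1551 / 5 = -310.20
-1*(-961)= 961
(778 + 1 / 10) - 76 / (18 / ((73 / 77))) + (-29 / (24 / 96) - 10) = 4491313 / 6930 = 648.10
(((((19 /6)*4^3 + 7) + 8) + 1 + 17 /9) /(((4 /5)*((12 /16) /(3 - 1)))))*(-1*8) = -158800 /27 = -5881.48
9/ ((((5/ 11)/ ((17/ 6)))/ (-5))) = -561/ 2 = -280.50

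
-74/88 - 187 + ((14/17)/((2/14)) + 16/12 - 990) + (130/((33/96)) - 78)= -1953539/2244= -870.56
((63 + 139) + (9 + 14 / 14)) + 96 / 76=4052 / 19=213.26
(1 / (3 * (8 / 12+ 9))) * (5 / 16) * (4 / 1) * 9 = 45 / 116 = 0.39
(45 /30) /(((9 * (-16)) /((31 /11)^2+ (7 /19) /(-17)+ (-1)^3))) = -270473 /3751968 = -0.07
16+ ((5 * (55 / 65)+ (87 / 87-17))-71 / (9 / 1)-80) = -9788 / 117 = -83.66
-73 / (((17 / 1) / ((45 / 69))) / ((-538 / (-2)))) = -294555 / 391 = -753.34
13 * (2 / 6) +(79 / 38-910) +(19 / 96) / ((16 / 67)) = -8782039 / 9728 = -902.76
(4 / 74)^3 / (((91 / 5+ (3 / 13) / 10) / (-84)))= -87360 / 119996957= -0.00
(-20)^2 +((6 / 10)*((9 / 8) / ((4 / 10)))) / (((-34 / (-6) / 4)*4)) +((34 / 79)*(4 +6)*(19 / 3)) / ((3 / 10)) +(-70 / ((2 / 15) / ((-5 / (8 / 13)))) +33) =926305277 / 193392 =4789.78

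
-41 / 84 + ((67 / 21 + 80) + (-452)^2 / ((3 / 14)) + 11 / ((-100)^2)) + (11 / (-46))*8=4605402377813 / 4830000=953499.46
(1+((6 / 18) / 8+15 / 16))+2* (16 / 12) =223 / 48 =4.65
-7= -7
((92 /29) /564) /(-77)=-0.00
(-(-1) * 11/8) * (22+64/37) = 4829/148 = 32.63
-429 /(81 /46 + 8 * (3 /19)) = -124982 /881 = -141.86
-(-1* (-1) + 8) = -9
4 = 4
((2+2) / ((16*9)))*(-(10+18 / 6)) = -13 / 36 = -0.36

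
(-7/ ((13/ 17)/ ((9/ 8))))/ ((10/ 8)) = -8.24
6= 6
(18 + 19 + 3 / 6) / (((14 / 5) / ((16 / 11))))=1500 / 77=19.48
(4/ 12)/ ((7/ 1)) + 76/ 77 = 239/ 231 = 1.03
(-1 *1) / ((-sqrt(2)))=sqrt(2) / 2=0.71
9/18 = 1/2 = 0.50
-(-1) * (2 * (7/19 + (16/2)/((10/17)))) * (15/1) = 7962/19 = 419.05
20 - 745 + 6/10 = -3622/5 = -724.40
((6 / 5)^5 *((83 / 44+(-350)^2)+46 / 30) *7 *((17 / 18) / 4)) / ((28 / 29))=521805.77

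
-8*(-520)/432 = 260/27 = 9.63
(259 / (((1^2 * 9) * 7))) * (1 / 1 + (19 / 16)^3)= 405335 / 36864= 11.00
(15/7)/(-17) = -15/119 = -0.13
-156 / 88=-39 / 22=-1.77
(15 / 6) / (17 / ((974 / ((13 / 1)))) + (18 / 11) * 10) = 26785 / 177751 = 0.15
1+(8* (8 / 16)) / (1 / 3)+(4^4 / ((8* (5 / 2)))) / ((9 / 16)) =1609 / 45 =35.76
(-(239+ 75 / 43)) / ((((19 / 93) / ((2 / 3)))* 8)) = -80228 / 817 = -98.20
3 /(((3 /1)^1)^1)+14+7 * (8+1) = 78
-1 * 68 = -68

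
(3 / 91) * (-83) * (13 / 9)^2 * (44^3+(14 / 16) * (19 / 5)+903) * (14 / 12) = -1238552809 / 2160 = -573404.08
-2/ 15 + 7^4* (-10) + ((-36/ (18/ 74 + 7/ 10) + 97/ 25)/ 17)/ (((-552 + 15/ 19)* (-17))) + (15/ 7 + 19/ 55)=-48817402995158711/ 2033410712025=-24007.65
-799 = -799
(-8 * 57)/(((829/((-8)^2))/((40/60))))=-19456/829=-23.47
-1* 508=-508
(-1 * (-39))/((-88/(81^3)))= -20726199/88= -235524.99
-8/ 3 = -2.67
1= 1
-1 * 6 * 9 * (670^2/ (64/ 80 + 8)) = -30300750/ 11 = -2754613.64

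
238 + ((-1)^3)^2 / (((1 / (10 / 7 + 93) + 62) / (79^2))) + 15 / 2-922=-47207515 / 81978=-575.86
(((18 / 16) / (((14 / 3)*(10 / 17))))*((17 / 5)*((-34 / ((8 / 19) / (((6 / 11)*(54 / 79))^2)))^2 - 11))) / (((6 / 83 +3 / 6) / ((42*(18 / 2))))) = 1146825495917206953399 / 10835094582499000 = 105843.61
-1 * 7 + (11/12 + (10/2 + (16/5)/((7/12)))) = 1849/420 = 4.40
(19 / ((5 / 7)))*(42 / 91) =12.28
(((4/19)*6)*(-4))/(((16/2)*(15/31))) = -124/95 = -1.31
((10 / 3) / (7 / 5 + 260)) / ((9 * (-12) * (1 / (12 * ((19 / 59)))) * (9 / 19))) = -18050 / 18738459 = -0.00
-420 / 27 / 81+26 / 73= 8734 / 53217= 0.16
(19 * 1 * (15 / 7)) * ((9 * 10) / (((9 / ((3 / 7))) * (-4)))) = -4275 / 98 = -43.62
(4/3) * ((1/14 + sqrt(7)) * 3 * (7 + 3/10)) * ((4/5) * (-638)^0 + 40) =14892/175 + 29784 * sqrt(7)/25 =3237.14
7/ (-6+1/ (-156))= -1092/ 937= -1.17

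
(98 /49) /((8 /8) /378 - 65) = -756 /24569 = -0.03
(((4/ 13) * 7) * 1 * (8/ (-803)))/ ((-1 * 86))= 0.00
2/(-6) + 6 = 5.67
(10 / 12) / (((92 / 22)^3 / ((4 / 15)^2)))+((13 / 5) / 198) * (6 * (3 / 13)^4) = 8207204 / 7939077003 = 0.00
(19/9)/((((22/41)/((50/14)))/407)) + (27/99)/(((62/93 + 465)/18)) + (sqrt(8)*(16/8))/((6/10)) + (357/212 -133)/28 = 20*sqrt(2)/3 + 4691142672071/820966608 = 5723.60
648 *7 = 4536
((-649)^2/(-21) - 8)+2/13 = -5477755/273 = -20065.04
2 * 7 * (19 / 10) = 133 / 5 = 26.60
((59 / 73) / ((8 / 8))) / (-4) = -0.20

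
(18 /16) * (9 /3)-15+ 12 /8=-81 /8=-10.12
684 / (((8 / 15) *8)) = 2565 / 16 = 160.31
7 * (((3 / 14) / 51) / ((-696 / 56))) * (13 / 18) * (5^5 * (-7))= 1990625 / 53244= 37.39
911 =911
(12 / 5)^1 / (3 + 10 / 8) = 48 / 85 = 0.56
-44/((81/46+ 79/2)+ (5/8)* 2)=-4048/3911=-1.04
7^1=7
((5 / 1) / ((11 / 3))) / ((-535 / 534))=-1602 / 1177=-1.36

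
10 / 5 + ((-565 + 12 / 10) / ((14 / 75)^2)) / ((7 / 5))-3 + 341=-15390395 / 1372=-11217.49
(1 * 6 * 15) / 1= 90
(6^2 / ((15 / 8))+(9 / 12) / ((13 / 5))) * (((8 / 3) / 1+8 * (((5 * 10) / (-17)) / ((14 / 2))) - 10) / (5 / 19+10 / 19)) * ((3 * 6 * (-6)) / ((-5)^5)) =-1102710942 / 120859375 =-9.12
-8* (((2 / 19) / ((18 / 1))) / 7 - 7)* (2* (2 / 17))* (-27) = -804288 / 2261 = -355.72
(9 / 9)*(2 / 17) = 2 / 17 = 0.12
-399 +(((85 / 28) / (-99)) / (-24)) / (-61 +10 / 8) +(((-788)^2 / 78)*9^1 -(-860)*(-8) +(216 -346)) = 3319558608647 / 51675624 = 64238.38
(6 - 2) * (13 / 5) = 52 / 5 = 10.40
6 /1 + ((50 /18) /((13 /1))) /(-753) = 528581 /88101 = 6.00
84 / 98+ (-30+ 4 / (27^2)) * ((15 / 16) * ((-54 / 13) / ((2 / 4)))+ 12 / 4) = 491537 / 3402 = 144.48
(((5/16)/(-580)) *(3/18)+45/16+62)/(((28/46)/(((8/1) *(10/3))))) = 83001365/29232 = 2839.40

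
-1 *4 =-4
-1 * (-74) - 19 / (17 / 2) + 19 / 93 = 113783 / 1581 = 71.97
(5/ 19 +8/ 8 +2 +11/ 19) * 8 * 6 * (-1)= -3504/ 19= -184.42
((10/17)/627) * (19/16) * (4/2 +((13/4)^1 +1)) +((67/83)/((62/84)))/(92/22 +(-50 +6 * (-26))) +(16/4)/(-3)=-3793487413/2848413920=-1.33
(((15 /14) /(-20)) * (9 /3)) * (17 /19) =-153 /1064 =-0.14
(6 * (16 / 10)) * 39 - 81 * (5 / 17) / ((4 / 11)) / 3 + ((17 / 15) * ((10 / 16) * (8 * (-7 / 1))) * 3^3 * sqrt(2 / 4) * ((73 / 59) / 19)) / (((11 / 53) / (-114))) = 119871 / 340 + 12431097 * sqrt(2) / 649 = 27440.74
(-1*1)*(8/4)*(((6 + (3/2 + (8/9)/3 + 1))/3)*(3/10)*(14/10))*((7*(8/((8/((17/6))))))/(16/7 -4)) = 110789/3888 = 28.50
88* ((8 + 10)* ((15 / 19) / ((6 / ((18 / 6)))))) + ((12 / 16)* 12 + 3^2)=12222 / 19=643.26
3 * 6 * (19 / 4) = 171 / 2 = 85.50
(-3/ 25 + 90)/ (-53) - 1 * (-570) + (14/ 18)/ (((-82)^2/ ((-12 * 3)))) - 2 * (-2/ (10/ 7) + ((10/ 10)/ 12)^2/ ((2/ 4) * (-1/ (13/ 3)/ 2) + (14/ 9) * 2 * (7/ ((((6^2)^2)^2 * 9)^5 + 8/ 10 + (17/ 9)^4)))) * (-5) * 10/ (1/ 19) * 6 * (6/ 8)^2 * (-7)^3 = 1543195251983938076069795056463972020663629568654038641/ 461398505352184297508264326342201103051457535400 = 3344603.92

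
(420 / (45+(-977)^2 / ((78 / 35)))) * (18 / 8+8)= 67158 / 6682405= 0.01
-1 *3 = -3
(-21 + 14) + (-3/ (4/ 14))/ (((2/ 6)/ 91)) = -5747/ 2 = -2873.50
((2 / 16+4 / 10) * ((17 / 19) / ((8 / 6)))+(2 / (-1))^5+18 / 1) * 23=-954247 / 3040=-313.90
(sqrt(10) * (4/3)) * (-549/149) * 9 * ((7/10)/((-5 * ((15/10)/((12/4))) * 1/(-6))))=-276696 * sqrt(10)/3725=-234.90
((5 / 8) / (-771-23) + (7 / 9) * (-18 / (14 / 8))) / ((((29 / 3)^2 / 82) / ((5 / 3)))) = -11.70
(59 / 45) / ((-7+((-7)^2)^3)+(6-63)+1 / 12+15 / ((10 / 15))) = 0.00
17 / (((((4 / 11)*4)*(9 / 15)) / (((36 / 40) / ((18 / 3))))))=187 / 64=2.92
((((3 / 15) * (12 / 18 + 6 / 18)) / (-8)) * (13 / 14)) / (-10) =13 / 5600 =0.00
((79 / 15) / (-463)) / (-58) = 79 / 402810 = 0.00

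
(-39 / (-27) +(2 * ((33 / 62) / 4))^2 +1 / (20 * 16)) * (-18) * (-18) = 37821861 / 76880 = 491.96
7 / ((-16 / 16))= -7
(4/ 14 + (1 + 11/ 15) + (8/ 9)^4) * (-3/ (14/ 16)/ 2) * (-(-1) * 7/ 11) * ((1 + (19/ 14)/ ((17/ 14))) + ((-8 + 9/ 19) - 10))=191813264/ 4316895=44.43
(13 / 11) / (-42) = -0.03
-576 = -576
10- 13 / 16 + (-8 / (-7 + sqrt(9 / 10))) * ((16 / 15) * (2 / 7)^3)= 1024 * sqrt(10) / 824915 + 10426697 / 1131312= 9.22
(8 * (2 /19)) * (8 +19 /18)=1304 /171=7.63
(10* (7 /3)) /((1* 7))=10 /3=3.33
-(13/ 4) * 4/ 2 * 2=-13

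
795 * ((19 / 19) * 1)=795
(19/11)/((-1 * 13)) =-19/143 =-0.13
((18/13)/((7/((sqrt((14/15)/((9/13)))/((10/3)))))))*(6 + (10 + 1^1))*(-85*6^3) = -187272*sqrt(2730)/455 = -21505.16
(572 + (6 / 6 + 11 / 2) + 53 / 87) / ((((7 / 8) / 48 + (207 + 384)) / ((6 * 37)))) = 217.53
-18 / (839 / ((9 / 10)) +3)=-162 / 8417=-0.02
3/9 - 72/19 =-197/57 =-3.46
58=58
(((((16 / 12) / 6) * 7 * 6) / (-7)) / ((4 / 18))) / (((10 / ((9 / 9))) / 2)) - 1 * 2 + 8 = 24 / 5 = 4.80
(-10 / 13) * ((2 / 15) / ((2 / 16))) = -32 / 39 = -0.82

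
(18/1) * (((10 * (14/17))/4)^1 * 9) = 5670/17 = 333.53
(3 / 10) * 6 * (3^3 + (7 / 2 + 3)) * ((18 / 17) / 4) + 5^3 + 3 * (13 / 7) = 348749 / 2380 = 146.53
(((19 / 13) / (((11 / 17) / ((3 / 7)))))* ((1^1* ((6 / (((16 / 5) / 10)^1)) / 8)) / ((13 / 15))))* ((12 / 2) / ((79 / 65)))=16351875 / 1265264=12.92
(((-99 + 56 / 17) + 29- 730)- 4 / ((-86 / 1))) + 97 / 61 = -35452931 / 44591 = -795.07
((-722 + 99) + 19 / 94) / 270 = -2.31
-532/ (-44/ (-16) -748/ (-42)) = -44688/ 1727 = -25.88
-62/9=-6.89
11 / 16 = 0.69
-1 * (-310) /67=310 /67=4.63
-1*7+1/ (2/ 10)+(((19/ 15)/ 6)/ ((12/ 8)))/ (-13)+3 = 1736/ 1755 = 0.99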